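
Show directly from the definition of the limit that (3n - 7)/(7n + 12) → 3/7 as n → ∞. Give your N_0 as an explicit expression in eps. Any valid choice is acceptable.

Fix eps > 0. For n ≥ 1, |(3n - 7)/(7n + 12) − (3/7)| = |-85|/(7(7n + 12)) = 85/(7(7n + 12)).
Since 7n + 12 ≥ 7n for n ≥ 1, this is ≤ 85/(7·7n) = (85/49)/n.
So |(3n - 7)/(7n + 12) − (3/7)| < eps whenever n > (85/49)/eps.
Take N_0 = (85/49)/eps. If n > N_0 then |(3n - 7)/(7n + 12) − (3/7)| ≤ (85/49)/n < eps.

N_0 = (85/49)/eps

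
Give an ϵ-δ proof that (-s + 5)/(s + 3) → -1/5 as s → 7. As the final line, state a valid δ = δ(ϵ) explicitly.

Suppose ϵ > 0. We want δ > 0 with 0 < |s − 7| < δ ⇒ |(-s + 5)/(s + 3) + 1/5| < ϵ.
Combining over a common denominator, (-s + 5)/(s + 3) + 1/5 = [(-s + 5)·10 − (-2)·(s + 3)] / [10·(s + 3)] = -8(s − 7) / (10(s + 3)).
So |(-s + 5)/(s + 3) + 1/5| = 8|s − 7| / (10·|s + 3|).
Require δ ≤ 5, so |s + 3| ≥ |10| − |s − 7| > 10 − 5 = 5.
Hence |(-s + 5)/(s + 3) + 1/5| < 8|s − 7|/(10·5) = (4/25)|s − 7|, which is < ϵ once |s − 7| < (25/4)ϵ.
Take δ = min(5, (25/4)ϵ). Then 0 < |s − 7| < δ forces both bounds, so |(-s + 5)/(s + 3) + 1/5| < ϵ.

δ = min(5, (25/4)ϵ)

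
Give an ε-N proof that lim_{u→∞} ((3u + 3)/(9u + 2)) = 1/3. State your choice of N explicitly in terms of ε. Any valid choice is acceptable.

N = (7/27)/ε

Suppose ε > 0. We seek N > 0 such that u > N implies |(3u + 3)/(9u + 2) − (1/3)| < ε.
(3u + 3)/(9u + 2) − (1/3) = (9(3u + 3) − 3(9u + 2)) / (9(9u + 2)) = 21/(9(9u + 2)).
For u > 0 we have 9u + 2 > 9u, so |(3u + 3)/(9u + 2) − (1/3)| = 21/(9(9u + 2)) < 21/(9·9u) = (7/27)/u.
Thus |(3u + 3)/(9u + 2) − (1/3)| < ε whenever u > (7/27)/ε.
Take N = (7/27)/ε. If u > N then |(3u + 3)/(9u + 2) − (1/3)| < (7/27)/u < ε.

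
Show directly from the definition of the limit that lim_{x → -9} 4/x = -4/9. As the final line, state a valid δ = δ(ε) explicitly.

δ = min(9/2, (81/8)ε)

Fix ε > 0. We seek δ > 0 such that 0 < |x + 9| < δ implies |4/x + 4/9| < ε.
|4/x + 4/9| = 4·|-9 − x|/(9·|x|) = 4|x + 9|/(9|x|).
Require δ ≤ 9/2 so that |x| > 9 − 9/2 = 9/2, hence 9|x| > 81/2.
Then |4/x + 4/9| < 4|x + 9|/(81/2), which is < ε when |x + 9| < (81/8)ε.
Take δ = min(9/2, (81/8)ε). Then 0 < |x + 9| < δ gives both |x + 9| < 9/2 and |x + 9| < (81/8)ε, so |4/x + 4/9| < ε.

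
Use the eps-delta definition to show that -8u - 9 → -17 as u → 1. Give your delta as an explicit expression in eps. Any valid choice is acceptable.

delta = eps/8

Let eps > 0. We need delta > 0 so that 0 < |u − 1| < delta implies |(-8u - 9) + 17| < eps.
|(-8u - 9) + 17| = |-8u + 8| = 8|u − 1|.
Thus it suffices that |u − 1| < eps/8.
Choosing delta = eps/8 gives |(-8u - 9) + 17| = 8|u − 1| < eps whenever |u − 1| < delta.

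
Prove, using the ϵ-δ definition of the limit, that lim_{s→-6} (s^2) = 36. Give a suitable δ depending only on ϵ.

Fix ϵ > 0. We seek δ > 0 with 0 < |s + 6| < δ ⇒ |s^2 − 36| < ϵ.
Factor: s^2 − 36 = (s + 6)(s - 6), so |s^2 − 36| = |s + 6|·|s - 6|.
Impose δ ≤ 2 so that |s| < 8; then |s - 6| ≤ 14.
Hence |s^2 − 36| ≤ 14|s + 6|, which is < ϵ once |s + 6| < ϵ/14.
Take δ = min(2, ϵ/14). If 0 < |s + 6| < δ then both bounds hold and |s^2 − 36| ≤ 14|s + 6| < 14·(ϵ/14) = ϵ.

δ = min(2, ϵ/14)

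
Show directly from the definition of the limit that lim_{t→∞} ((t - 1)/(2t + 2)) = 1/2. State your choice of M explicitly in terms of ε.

Let ε > 0. We seek M > 0 such that t > M implies |(t - 1)/(2t + 2) − (1/2)| < ε.
(t - 1)/(2t + 2) − (1/2) = (2(t - 1) − (2t + 2)) / (2(2t + 2)) = -4/(2(2t + 2)).
For t > 0 we have 2t + 2 > 2t, so |(t - 1)/(2t + 2) − (1/2)| = 4/(2(2t + 2)) < 4/(2·2t) = 1/t.
Thus |(t - 1)/(2t + 2) − (1/2)| < ε whenever t > 1/ε.
Take M = 1/ε. If t > M then |(t - 1)/(2t + 2) − (1/2)| < 1/t < ε.

M = 1/ε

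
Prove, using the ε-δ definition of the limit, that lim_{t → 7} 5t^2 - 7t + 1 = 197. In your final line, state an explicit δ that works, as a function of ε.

Let ε > 0. We want δ > 0 such that 0 < |t − 7| < δ implies |(5t^2 - 7t + 1) − 197| < ε.
(5t^2 - 7t + 1) − 197 = 5t^2 - 7t - 196 = (t − 7)(5t + 28).
So |(5t^2 - 7t + 1) − 197| = |t − 7|·|5t + 28|.
Require δ ≤ 2. Then |t − 7| < 2 gives |t| < 9, and by the triangle inequality |5t + 28| ≤ 5·9 + 28 = 73.
Hence |(5t^2 - 7t + 1) − 197| ≤ 73|t − 7| < ε provided |t − 7| < ε/73.
Choosing δ = min(2, ε/73) ensures both conditions, hence |(5t^2 - 7t + 1) − 197| < ε.

δ = min(2, ε/73)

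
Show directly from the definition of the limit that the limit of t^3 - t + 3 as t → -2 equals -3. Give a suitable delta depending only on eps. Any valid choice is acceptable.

Let eps > 0 be given. We want delta > 0 such that 0 < |t + 2| < delta implies |(t^3 - t + 3) + 3| < eps.
(t^3 - t + 3) + 3 = t^3 - t + 6 = (t + 2)(t^2 - 2t + 3).
So |(t^3 - t + 3) + 3| = |t + 2|·|t^2 - 2t + 3|.
Require delta ≤ 1. Then |t + 2| < 1 gives |t| < 3, and by the triangle inequality |t^2 - 2t + 3| ≤ 3^2 + 2·3 + 3 = 18.
Hence |(t^3 - t + 3) + 3| ≤ 18|t + 2| < eps provided |t + 2| < eps/18.
Take delta = min(1, eps/18). Then 0 < |t + 2| < delta gives both |t + 2| < 1 and |t + 2| < eps/18, so |(t^3 - t + 3) + 3| < eps.

delta = min(1, eps/18)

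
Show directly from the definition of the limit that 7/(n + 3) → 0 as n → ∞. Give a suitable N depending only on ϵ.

N = 7/ϵ

Let ϵ > 0. For n ≥ 1, |7/(n + 3) − 0| = 7/(n + 3) ≤ 7/n.
We need 7/n < ϵ, i.e. n > 7/ϵ.
Take N = 7/ϵ. If n > N then |7/(n + 3)| ≤ 7/n < ϵ.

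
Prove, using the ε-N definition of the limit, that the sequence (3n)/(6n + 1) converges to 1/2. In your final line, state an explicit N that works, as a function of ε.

Fix ε > 0. For n ≥ 1, |(3n)/(6n + 1) − (1/2)| = |-3|/(6(6n + 1)) = 3/(6(6n + 1)).
Since 6n + 1 ≥ 6n for n ≥ 1, this is ≤ 3/(6·6n) = (1/12)/n.
So |(3n)/(6n + 1) − (1/2)| < ε whenever n > (1/12)/ε.
Take N = (1/12)/ε. If n > N then |(3n)/(6n + 1) − (1/2)| ≤ (1/12)/n < ε.

N = (1/12)/ε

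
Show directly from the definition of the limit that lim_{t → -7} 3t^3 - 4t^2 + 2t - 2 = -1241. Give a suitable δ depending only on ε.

δ = min(1, ε/569)

Fix ε > 0. We want δ > 0 such that 0 < |t + 7| < δ implies |(3t^3 - 4t^2 + 2t - 2) + 1241| < ε.
(3t^3 - 4t^2 + 2t - 2) + 1241 = 3t^3 - 4t^2 + 2t + 1239 = (t + 7)(3t^2 - 25t + 177).
So |(3t^3 - 4t^2 + 2t - 2) + 1241| = |t + 7|·|3t^2 - 25t + 177|.
Require δ ≤ 1. Then |t + 7| < 1 gives |t| < 8, and by the triangle inequality |3t^2 - 25t + 177| ≤ 3·8^2 + 25·8 + 177 = 569.
Hence |(3t^3 - 4t^2 + 2t - 2) + 1241| ≤ 569|t + 7| < ε provided |t + 7| < ε/569.
Choosing δ = min(1, ε/569) ensures both conditions, hence |(3t^3 - 4t^2 + 2t - 2) + 1241| < ε.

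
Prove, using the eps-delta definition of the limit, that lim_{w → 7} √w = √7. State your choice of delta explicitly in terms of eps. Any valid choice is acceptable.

Suppose eps > 0. We want delta > 0 such that 0 < |w − 7| < delta implies |√w − √7| < eps.
Rationalise: √w − √7 = (w − 7)/(√w + √7), so |√w − √7| = |w − 7|/(√w + √7).
Restrict delta ≤ 7 so that |w − 7| < 7 forces w > 0, and then √w + √7 > √7.
Hence |√w − √7| < |w − 7|/√7, which is < eps once |w − 7| < √7·eps.
Take delta = min(7, √7·eps). If 0 < |w − 7| < delta then w > 0 and |√w − √7| < |w − 7|/√7 < eps.

delta = min(7, √7·eps)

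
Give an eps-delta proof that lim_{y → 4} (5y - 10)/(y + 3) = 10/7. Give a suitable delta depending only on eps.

Fix eps > 0. We want delta > 0 with 0 < |y − 4| < delta ⇒ |(5y - 10)/(y + 3) − (10/7)| < eps.
Combining over a common denominator, (5y - 10)/(y + 3) − (10/7) = [(5y - 10)·7 − 10·(y + 3)] / [7·(y + 3)] = 25(y − 4) / (7(y + 3)).
So |(5y - 10)/(y + 3) − (10/7)| = 25|y − 4| / (7·|y + 3|).
Require delta ≤ 7/2, so |y + 3| ≥ |7| − |y − 4| > 7 − 7/2 = 7/2.
Hence |(5y - 10)/(y + 3) − (10/7)| < 25|y − 4|/(7·(7/2)) = (50/49)|y − 4|, which is < eps once |y − 4| < (49/50)eps.
Take delta = min(7/2, (49/50)eps). Then 0 < |y − 4| < delta forces both bounds, so |(5y - 10)/(y + 3) − (10/7)| < eps.

delta = min(7/2, (49/50)eps)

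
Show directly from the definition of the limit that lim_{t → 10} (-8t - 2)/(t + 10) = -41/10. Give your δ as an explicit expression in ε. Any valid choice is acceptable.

δ = min(10, (100/39)ε)

Let ε > 0. We want δ > 0 with 0 < |t − 10| < δ ⇒ |(-8t - 2)/(t + 10) + 41/10| < ε.
Combining over a common denominator, (-8t - 2)/(t + 10) + 41/10 = [(-8t - 2)·20 − (-82)·(t + 10)] / [20·(t + 10)] = -78(t − 10) / (20(t + 10)).
So |(-8t - 2)/(t + 10) + 41/10| = 78|t − 10| / (20·|t + 10|).
Require δ ≤ 10, so |t + 10| ≥ |20| − |t − 10| > 20 − 10 = 10.
Hence |(-8t - 2)/(t + 10) + 41/10| < 78|t − 10|/(20·10) = (39/100)|t − 10|, which is < ε once |t − 10| < (100/39)ε.
Take δ = min(10, (100/39)ε). Then 0 < |t − 10| < δ forces both bounds, so |(-8t - 2)/(t + 10) + 41/10| < ε.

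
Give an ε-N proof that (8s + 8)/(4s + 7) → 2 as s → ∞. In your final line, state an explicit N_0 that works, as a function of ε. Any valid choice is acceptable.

Suppose ε > 0. We seek N_0 > 0 such that s > N_0 implies |(8s + 8)/(4s + 7) − 2| < ε.
(8s + 8)/(4s + 7) − 2 = (4(8s + 8) − 8(4s + 7)) / (4(4s + 7)) = -24/(4(4s + 7)).
For s > 0 we have 4s + 7 > 4s, so |(8s + 8)/(4s + 7) − 2| = 24/(4(4s + 7)) < 24/(4·4s) = (3/2)/s.
Thus |(8s + 8)/(4s + 7) − 2| < ε whenever s > (3/2)/ε.
Take N_0 = (3/2)/ε. If s > N_0 then |(8s + 8)/(4s + 7) − 2| < (3/2)/s < ε.

N_0 = (3/2)/ε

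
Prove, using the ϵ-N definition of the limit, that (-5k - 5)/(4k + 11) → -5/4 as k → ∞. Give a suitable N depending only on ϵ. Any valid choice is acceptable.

Fix ϵ > 0. For k ≥ 1, |(-5k - 5)/(4k + 11) + 5/4| = |35|/(4(4k + 11)) = 35/(4(4k + 11)).
Since 4k + 11 ≥ 4k for k ≥ 1, this is ≤ 35/(4·4k) = (35/16)/k.
So |(-5k - 5)/(4k + 11) + 5/4| < ϵ whenever k > (35/16)/ϵ.
Take N = (35/16)/ϵ. If k > N then |(-5k - 5)/(4k + 11) + 5/4| ≤ (35/16)/k < ϵ.

N = (35/16)/ϵ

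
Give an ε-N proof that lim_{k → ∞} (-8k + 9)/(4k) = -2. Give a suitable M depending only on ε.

M = (9/4)/ε

Let ε > 0 be given. For k ≥ 1, |(-8k + 9)/(4k) + 2| = |36|/(4(4k)) = 36/(4(4k)).
Since 4k ≥ 4k for k ≥ 1, this is ≤ 36/(4·4k) = (9/4)/k.
So |(-8k + 9)/(4k) + 2| < ε whenever k > (9/4)/ε.
Take M = (9/4)/ε. If k > M then |(-8k + 9)/(4k) + 2| ≤ (9/4)/k < ε.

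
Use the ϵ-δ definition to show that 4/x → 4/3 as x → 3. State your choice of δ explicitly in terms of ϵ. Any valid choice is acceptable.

Suppose ϵ > 0. We seek δ > 0 such that 0 < |x − 3| < δ implies |4/x − (4/3)| < ϵ.
|4/x − (4/3)| = 4·|3 − x|/(3·|x|) = 4|x − 3|/(3|x|).
Require δ ≤ 3/2 so that |x| > 3 − 3/2 = 3/2, hence 3|x| > 9/2.
Then |4/x − (4/3)| < 4|x − 3|/(9/2), which is < ϵ when |x − 3| < (9/8)ϵ.
Take δ = min(3/2, (9/8)ϵ). Then 0 < |x − 3| < δ gives both |x − 3| < 3/2 and |x − 3| < (9/8)ϵ, so |4/x − (4/3)| < ϵ.

δ = min(3/2, (9/8)ϵ)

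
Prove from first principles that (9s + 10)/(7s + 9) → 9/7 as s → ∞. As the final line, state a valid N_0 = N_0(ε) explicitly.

Let ε > 0 be given. We seek N_0 > 0 such that s > N_0 implies |(9s + 10)/(7s + 9) − (9/7)| < ε.
(9s + 10)/(7s + 9) − (9/7) = (7(9s + 10) − 9(7s + 9)) / (7(7s + 9)) = -11/(7(7s + 9)).
For s > 0 we have 7s + 9 > 7s, so |(9s + 10)/(7s + 9) − (9/7)| = 11/(7(7s + 9)) < 11/(7·7s) = (11/49)/s.
Thus |(9s + 10)/(7s + 9) − (9/7)| < ε whenever s > (11/49)/ε.
Take N_0 = (11/49)/ε. If s > N_0 then |(9s + 10)/(7s + 9) − (9/7)| < (11/49)/s < ε.

N_0 = (11/49)/ε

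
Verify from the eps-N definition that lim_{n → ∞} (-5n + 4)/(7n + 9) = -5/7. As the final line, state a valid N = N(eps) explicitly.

Fix eps > 0. For n ≥ 1, |(-5n + 4)/(7n + 9) + 5/7| = |73|/(7(7n + 9)) = 73/(7(7n + 9)).
Since 7n + 9 ≥ 7n for n ≥ 1, this is ≤ 73/(7·7n) = (73/49)/n.
So |(-5n + 4)/(7n + 9) + 5/7| < eps whenever n > (73/49)/eps.
Take N = (73/49)/eps. If n > N then |(-5n + 4)/(7n + 9) + 5/7| ≤ (73/49)/n < eps.

N = (73/49)/eps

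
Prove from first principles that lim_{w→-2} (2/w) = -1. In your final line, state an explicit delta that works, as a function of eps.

Fix eps > 0. We seek delta > 0 such that 0 < |w + 2| < delta implies |2/w + 1| < eps.
|2/w + 1| = 2·|-2 − w|/(2·|w|) = 2|w + 2|/(2|w|).
Require delta ≤ 1 so that |w| > 2 − 1 = 1, hence 2|w| > 2.
Then |2/w + 1| < 2|w + 2|/2, which is < eps when |w + 2| < eps.
Take delta = min(1, eps). Then 0 < |w + 2| < delta gives both |w + 2| < 1 and |w + 2| < eps, so |2/w + 1| < eps.

delta = min(1, eps)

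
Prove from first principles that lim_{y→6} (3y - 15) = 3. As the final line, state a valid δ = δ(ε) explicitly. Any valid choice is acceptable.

Let ε > 0 be given. We need δ > 0 so that 0 < |y − 6| < δ implies |(3y - 15) − 3| < ε.
|(3y - 15) − 3| = |3y - 18| = 3|y − 6|.
So 3|y − 6| < ε exactly when |y − 6| < ε/3.
Take δ = ε/3. If 0 < |y − 6| < δ then |(3y - 15) − 3| = 3|y − 6| < 3·(ε/3) = ε.

δ = ε/3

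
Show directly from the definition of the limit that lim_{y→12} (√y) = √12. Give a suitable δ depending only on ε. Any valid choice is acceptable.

Suppose ε > 0. We want δ > 0 such that 0 < |y − 12| < δ implies |√y − √12| < ε.
Multiplying by the conjugate, |√y − √12| = |y − 12|/(√y + √12).
Restrict δ ≤ 12 so that |y − 12| < 12 forces y > 0, and then √y + √12 > √12.
Hence |√y − √12| < |y − 12|/√12, which is < ε once |y − 12| < √12·ε.
Take δ = min(12, √12·ε). If 0 < |y − 12| < δ then y > 0 and |√y − √12| < |y − 12|/√12 < ε.

δ = min(12, √12·ε)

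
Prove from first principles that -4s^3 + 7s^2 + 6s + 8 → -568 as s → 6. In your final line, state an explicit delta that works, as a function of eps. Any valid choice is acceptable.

delta = min(2, eps/488)

Let eps > 0. We want delta > 0 such that 0 < |s − 6| < delta implies |(-4s^3 + 7s^2 + 6s + 8) + 568| < eps.
(-4s^3 + 7s^2 + 6s + 8) + 568 = -4s^3 + 7s^2 + 6s + 576 = (s − 6)(-4s^2 - 17s - 96).
So |(-4s^3 + 7s^2 + 6s + 8) + 568| = |s − 6|·|-4s^2 - 17s - 96|.
Assume first that |s − 6| < 2, so |s| < 8. Then |-4s^2 - 17s - 96| ≤ 4·8^2 + 17·8 + 96 = 488.
Hence |(-4s^3 + 7s^2 + 6s + 8) + 568| ≤ 488|s − 6| < eps provided |s − 6| < eps/488.
Take delta = min(2, eps/488). Then 0 < |s − 6| < delta gives both |s − 6| < 2 and |s − 6| < eps/488, so |(-4s^3 + 7s^2 + 6s + 8) + 568| < eps.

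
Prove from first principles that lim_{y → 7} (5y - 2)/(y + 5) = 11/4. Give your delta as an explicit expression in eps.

delta = min(6, (8/3)eps)

Fix eps > 0. We want delta > 0 with 0 < |y − 7| < delta ⇒ |(5y - 2)/(y + 5) − (11/4)| < eps.
Combining over a common denominator, (5y - 2)/(y + 5) − (11/4) = [(5y - 2)·12 − 33·(y + 5)] / [12·(y + 5)] = 27(y − 7) / (12(y + 5)).
So |(5y - 2)/(y + 5) − (11/4)| = 27|y − 7| / (12·|y + 5|).
Restrict delta ≤ 6. Then |y − 7| < 6 gives |y + 5| = |(y − 7) + 12| ≥ 12 − 6 = 6.
Hence |(5y - 2)/(y + 5) − (11/4)| < 27|y − 7|/(12·6) = (3/8)|y − 7|, which is < eps once |y − 7| < (8/3)eps.
Take delta = min(6, (8/3)eps). Then 0 < |y − 7| < delta forces both bounds, so |(5y - 2)/(y + 5) − (11/4)| < eps.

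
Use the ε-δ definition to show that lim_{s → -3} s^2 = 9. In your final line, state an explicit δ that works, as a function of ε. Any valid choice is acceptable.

δ = min(1, ε/7)

Fix ε > 0. We seek δ > 0 with 0 < |s + 3| < δ ⇒ |s^2 − 9| < ε.
Factor: s^2 − 9 = (s + 3)(s - 3), so |s^2 − 9| = |s + 3|·|s - 3|.
Restrict δ ≤ 1. Then |s + 3| < 1 gives |s| < 4, so by the triangle inequality |s - 3| ≤ 4 + 3 = 7.
Hence |s^2 − 9| ≤ 7|s + 3|, which is < ε once |s + 3| < ε/7.
Take δ = min(1, ε/7). If 0 < |s + 3| < δ then both bounds hold and |s^2 − 9| ≤ 7|s + 3| < 7·(ε/7) = ε.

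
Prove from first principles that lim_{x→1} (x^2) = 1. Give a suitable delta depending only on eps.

delta = min(1, eps/3)

Fix eps > 0. We seek delta > 0 with 0 < |x − 1| < delta ⇒ |x^2 − 1| < eps.
Factor: x^2 − 1 = (x − 1)(x + 1), so |x^2 − 1| = |x − 1|·|x + 1|.
Impose delta ≤ 1 so that |x| < 2; then |x + 1| ≤ 3.
Hence |x^2 − 1| ≤ 3|x − 1|, which is < eps once |x − 1| < eps/3.
Take delta = min(1, eps/3). If 0 < |x − 1| < delta then both bounds hold and |x^2 − 1| ≤ 3|x − 1| < 3·(eps/3) = eps.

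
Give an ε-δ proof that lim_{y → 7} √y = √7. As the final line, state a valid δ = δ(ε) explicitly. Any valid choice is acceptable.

Fix ε > 0. We want δ > 0 such that 0 < |y − 7| < δ implies |√y − √7| < ε.
Multiplying by the conjugate, |√y − √7| = |y − 7|/(√y + √7).
Restrict δ ≤ 7 so that |y − 7| < 7 forces y > 0, and then √y + √7 > √7.
Hence |√y − √7| < |y − 7|/√7, which is < ε once |y − 7| < √7·ε.
Take δ = min(7, √7·ε). If 0 < |y − 7| < δ then y > 0 and |√y − √7| < |y − 7|/√7 < ε.

δ = min(7, √7·ε)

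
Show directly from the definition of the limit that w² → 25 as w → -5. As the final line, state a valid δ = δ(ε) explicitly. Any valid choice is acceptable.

Fix ε > 0. We seek δ > 0 with 0 < |w + 5| < δ ⇒ |w² − 25| < ε.
Factor: w² − 25 = (w + 5)(w - 5), so |w² − 25| = |w + 5|·|w - 5|.
Restrict δ ≤ 1. Then |w + 5| < 1 gives |w| < 6, so by the triangle inequality |w - 5| ≤ 6 + 5 = 11.
Hence |w² − 25| ≤ 11|w + 5|, which is < ε once |w + 5| < ε/11.
Take δ = min(1, ε/11). If 0 < |w + 5| < δ then both bounds hold and |w² − 25| ≤ 11|w + 5| < 11·(ε/11) = ε.

δ = min(1, ε/11)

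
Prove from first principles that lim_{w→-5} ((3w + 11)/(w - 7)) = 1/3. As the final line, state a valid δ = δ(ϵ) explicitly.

Suppose ϵ > 0. We want δ > 0 with 0 < |w + 5| < δ ⇒ |(3w + 11)/(w - 7) − (1/3)| < ϵ.
Combining over a common denominator, (3w + 11)/(w - 7) − (1/3) = [(3w + 11)·(-12) − (-4)·(w - 7)] / [(-12)·(w - 7)] = -32(w + 5) / ((-12)(w - 7)).
So |(3w + 11)/(w - 7) − (1/3)| = 32|w + 5| / (12·|w − 7|).
Require δ ≤ 6, so |w − 7| ≥ |-12| − |w + 5| > 12 − 6 = 6.
Hence |(3w + 11)/(w - 7) − (1/3)| < 32|w + 5|/(12·6) = (4/9)|w + 5|, which is < ϵ once |w + 5| < (9/4)ϵ.
Take δ = min(6, (9/4)ϵ). Then 0 < |w + 5| < δ forces both bounds, so |(3w + 11)/(w - 7) − (1/3)| < ϵ.

δ = min(6, (9/4)ϵ)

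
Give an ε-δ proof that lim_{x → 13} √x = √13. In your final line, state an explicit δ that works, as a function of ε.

Fix ε > 0. We want δ > 0 such that 0 < |x − 13| < δ implies |√x − √13| < ε.
Multiplying by the conjugate, |√x − √13| = |x − 13|/(√x + √13).
Restrict δ ≤ 13 so that |x − 13| < 13 forces x > 0, and then √x + √13 > √13.
Hence |√x − √13| < |x − 13|/√13, which is < ε once |x − 13| < √13·ε.
Take δ = min(13, √13·ε). If 0 < |x − 13| < δ then x > 0 and |√x − √13| < |x − 13|/√13 < ε.

δ = min(13, √13·ε)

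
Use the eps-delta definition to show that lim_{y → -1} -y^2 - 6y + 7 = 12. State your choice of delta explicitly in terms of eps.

Let eps > 0. We want delta > 0 such that 0 < |y + 1| < delta implies |(-y^2 - 6y + 7) − 12| < eps.
(-y^2 - 6y + 7) − 12 = -y^2 - 6y - 5 = (y + 1)(-y - 5).
So |(-y^2 - 6y + 7) − 12| = |y + 1|·|-y - 5|.
Require delta ≤ 1. Then |y + 1| < 1 gives |y| < 2, and by the triangle inequality |-y - 5| ≤ 2 + 5 = 7.
Hence |(-y^2 - 6y + 7) − 12| ≤ 7|y + 1| < eps provided |y + 1| < eps/7.
Take delta = min(1, eps/7). Then 0 < |y + 1| < delta gives both |y + 1| < 1 and |y + 1| < eps/7, so |(-y^2 - 6y + 7) − 12| < eps.

delta = min(1, eps/7)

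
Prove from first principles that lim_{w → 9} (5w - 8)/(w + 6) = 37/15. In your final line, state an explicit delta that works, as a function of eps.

Fix eps > 0. We want delta > 0 with 0 < |w − 9| < delta ⇒ |(5w - 8)/(w + 6) − (37/15)| < eps.
Combining over a common denominator, (5w - 8)/(w + 6) − (37/15) = [(5w - 8)·15 − 37·(w + 6)] / [15·(w + 6)] = 38(w − 9) / (15(w + 6)).
So |(5w - 8)/(w + 6) − (37/15)| = 38|w − 9| / (15·|w + 6|).
Restrict delta ≤ 15/2. Then |w − 9| < 15/2 gives |w + 6| = |(w − 9) + 15| ≥ 15 − 15/2 = 15/2.
Hence |(5w - 8)/(w + 6) − (37/15)| < 38|w − 9|/(15·(15/2)) = (76/225)|w − 9|, which is < eps once |w − 9| < (225/76)eps.
Take delta = min(15/2, (225/76)eps). Then 0 < |w − 9| < delta forces both bounds, so |(5w - 8)/(w + 6) − (37/15)| < eps.

delta = min(15/2, (225/76)eps)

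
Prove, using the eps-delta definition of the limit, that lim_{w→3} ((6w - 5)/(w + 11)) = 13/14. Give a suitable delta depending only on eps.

delta = min(7, (98/71)eps)

Suppose eps > 0. We want delta > 0 with 0 < |w − 3| < delta ⇒ |(6w - 5)/(w + 11) − (13/14)| < eps.
Combining over a common denominator, (6w - 5)/(w + 11) − (13/14) = [(6w - 5)·14 − 13·(w + 11)] / [14·(w + 11)] = 71(w − 3) / (14(w + 11)).
So |(6w - 5)/(w + 11) − (13/14)| = 71|w − 3| / (14·|w + 11|).
Restrict delta ≤ 7. Then |w − 3| < 7 gives |w + 11| = |(w − 3) + 14| ≥ 14 − 7 = 7.
Hence |(6w - 5)/(w + 11) − (13/14)| < 71|w − 3|/(14·7) = (71/98)|w − 3|, which is < eps once |w − 3| < (98/71)eps.
Take delta = min(7, (98/71)eps). Then 0 < |w − 3| < delta forces both bounds, so |(6w - 5)/(w + 11) − (13/14)| < eps.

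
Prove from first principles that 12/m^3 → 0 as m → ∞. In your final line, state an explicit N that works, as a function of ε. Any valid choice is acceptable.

N = (12/ε)^{1/3}

Suppose ε > 0. For m ≥ 1, |12/m^3 − 0| = 12/m^3.
12/m^3 < ε ⇔ m^3 > 12/ε ⇔ m > (12/ε)^{1/3}.
Take N = (12/ε)^{1/3}. Then m > N implies 12/m^3 < ε.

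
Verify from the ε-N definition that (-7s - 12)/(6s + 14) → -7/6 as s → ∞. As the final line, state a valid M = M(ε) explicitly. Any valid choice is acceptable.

M = (13/18)/ε

Fix ε > 0. We seek M > 0 such that s > M implies |(-7s - 12)/(6s + 14) + 7/6| < ε.
(-7s - 12)/(6s + 14) + 7/6 = (6(-7s - 12) − (-7)(6s + 14)) / (6(6s + 14)) = 26/(6(6s + 14)).
For s > 0 we have 6s + 14 > 6s, so |(-7s - 12)/(6s + 14) + 7/6| = 26/(6(6s + 14)) < 26/(6·6s) = (13/18)/s.
Thus |(-7s - 12)/(6s + 14) + 7/6| < ε whenever s > (13/18)/ε.
Take M = (13/18)/ε. If s > M then |(-7s - 12)/(6s + 14) + 7/6| < (13/18)/s < ε.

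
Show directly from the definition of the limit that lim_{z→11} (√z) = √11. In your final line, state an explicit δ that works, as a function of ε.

Fix ε > 0. We want δ > 0 such that 0 < |z − 11| < δ implies |√z − √11| < ε.
Multiplying by the conjugate, |√z − √11| = |z − 11|/(√z + √11).
Restrict δ ≤ 11 so that |z − 11| < 11 forces z > 0, and then √z + √11 > √11.
Hence |√z − √11| < |z − 11|/√11, which is < ε once |z − 11| < √11·ε.
Take δ = min(11, √11·ε). If 0 < |z − 11| < δ then z > 0 and |√z − √11| < |z − 11|/√11 < ε.

δ = min(11, √11·ε)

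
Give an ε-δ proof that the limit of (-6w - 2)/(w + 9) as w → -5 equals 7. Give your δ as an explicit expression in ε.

δ = min(2, (2/13)ε)

Fix ε > 0. We want δ > 0 with 0 < |w + 5| < δ ⇒ |(-6w - 2)/(w + 9) − 7| < ε.
Combining over a common denominator, (-6w - 2)/(w + 9) − 7 = [(-6w - 2)·4 − 28·(w + 9)] / [4·(w + 9)] = -52(w + 5) / (4(w + 9)).
So |(-6w - 2)/(w + 9) − 7| = 52|w + 5| / (4·|w + 9|).
Require δ ≤ 2, so |w + 9| ≥ |4| − |w + 5| > 4 − 2 = 2.
Hence |(-6w - 2)/(w + 9) − 7| < 52|w + 5|/(4·2) = (13/2)|w + 5|, which is < ε once |w + 5| < (2/13)ε.
Take δ = min(2, (2/13)ε). Then 0 < |w + 5| < δ forces both bounds, so |(-6w - 2)/(w + 9) − 7| < ε.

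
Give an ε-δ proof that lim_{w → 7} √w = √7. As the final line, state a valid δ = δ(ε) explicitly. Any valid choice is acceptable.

Suppose ε > 0. We want δ > 0 such that 0 < |w − 7| < δ implies |√w − √7| < ε.
Multiplying by the conjugate, |√w − √7| = |w − 7|/(√w + √7).
Restrict δ ≤ 7 so that |w − 7| < 7 forces w > 0, and then √w + √7 > √7.
Hence |√w − √7| < |w − 7|/√7, which is < ε once |w − 7| < √7·ε.
Take δ = min(7, √7·ε). If 0 < |w − 7| < δ then w > 0 and |√w − √7| < |w − 7|/√7 < ε.

δ = min(7, √7·ε)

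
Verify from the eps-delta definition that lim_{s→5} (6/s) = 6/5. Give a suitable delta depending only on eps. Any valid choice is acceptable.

delta = min(5/2, (25/12)eps)

Fix eps > 0. We seek delta > 0 such that 0 < |s − 5| < delta implies |6/s − (6/5)| < eps.
|6/s − (6/5)| = 6·|5 − s|/(5·|s|) = 6|s − 5|/(5|s|).
Restrict delta ≤ 5/2. Then |s − 5| < 5/2 gives |s| > 5/2, so 5|s| > 25/2.
Then |6/s − (6/5)| < 6|s − 5|/(25/2), which is < eps when |s − 5| < (25/12)eps.
Take delta = min(5/2, (25/12)eps). Then 0 < |s − 5| < delta gives both |s − 5| < 5/2 and |s − 5| < (25/12)eps, so |6/s − (6/5)| < eps.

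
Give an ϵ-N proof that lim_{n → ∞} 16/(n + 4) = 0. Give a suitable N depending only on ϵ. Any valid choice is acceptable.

Let ϵ > 0 be given. For n ≥ 1, |16/(n + 4) − 0| = 16/(n + 4) ≤ 16/n.
We need 16/n < ϵ, i.e. n > 16/ϵ.
Take N = 16/ϵ. If n > N then |16/(n + 4)| ≤ 16/n < ϵ.

N = 16/ϵ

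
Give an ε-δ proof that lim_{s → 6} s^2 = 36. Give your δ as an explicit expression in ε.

δ = min(2, ε/14)

Fix ε > 0. We seek δ > 0 with 0 < |s − 6| < δ ⇒ |s^2 − 36| < ε.
Factor: s^2 − 36 = (s − 6)(s + 6), so |s^2 − 36| = |s − 6|·|s + 6|.
Impose δ ≤ 2 so that |s| < 8; then |s + 6| ≤ 14.
Hence |s^2 − 36| ≤ 14|s − 6|, which is < ε once |s − 6| < ε/14.
Take δ = min(2, ε/14). If 0 < |s − 6| < δ then both bounds hold and |s^2 − 36| ≤ 14|s − 6| < 14·(ε/14) = ε.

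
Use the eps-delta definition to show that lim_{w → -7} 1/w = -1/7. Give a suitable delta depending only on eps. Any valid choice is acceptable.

delta = min(7/2, (49/2)eps)

Let eps > 0. We seek delta > 0 such that 0 < |w + 7| < delta implies |1/w + 1/7| < eps.
|1/w + 1/7| = |-7 − w|/(7·|w|) = |w + 7|/(7|w|).
Require delta ≤ 7/2 so that |w| > 7 − 7/2 = 7/2, hence 7|w| > 49/2.
Then |1/w + 1/7| < |w + 7|/(49/2), which is < eps when |w + 7| < (49/2)eps.
Take delta = min(7/2, (49/2)eps). Then 0 < |w + 7| < delta gives both |w + 7| < 7/2 and |w + 7| < (49/2)eps, so |1/w + 1/7| < eps.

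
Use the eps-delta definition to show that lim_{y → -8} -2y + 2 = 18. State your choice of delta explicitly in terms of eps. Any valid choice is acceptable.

Fix eps > 0. We need delta > 0 so that 0 < |y + 8| < delta implies |(-2y + 2) − 18| < eps.
Since (-2y + 2) − 18 = -2(y + 8), we have |(-2y + 2) − 18| = 2|y + 8|.
Thus it suffices that |y + 8| < eps/2.
Choosing delta = eps/2 gives |(-2y + 2) − 18| = 2|y + 8| < eps whenever |y + 8| < delta.

delta = eps/2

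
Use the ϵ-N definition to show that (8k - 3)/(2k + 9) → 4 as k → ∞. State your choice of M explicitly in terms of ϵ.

Let ϵ > 0. For k ≥ 1, |(8k - 3)/(2k + 9) − 4| = |-78|/(2(2k + 9)) = 78/(2(2k + 9)).
Since 2k + 9 ≥ 2k for k ≥ 1, this is ≤ 78/(2·2k) = (39/2)/k.
So |(8k - 3)/(2k + 9) − 4| < ϵ whenever k > (39/2)/ϵ.
Take M = (39/2)/ϵ. If k > M then |(8k - 3)/(2k + 9) − 4| ≤ (39/2)/k < ϵ.

M = (39/2)/ϵ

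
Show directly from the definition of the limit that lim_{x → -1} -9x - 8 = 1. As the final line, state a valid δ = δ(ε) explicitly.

Let ε > 0. We need δ > 0 so that 0 < |x + 1| < δ implies |(-9x - 8) − 1| < ε.
Since (-9x - 8) − 1 = -9(x + 1), we have |(-9x - 8) − 1| = 9|x + 1|.
Thus it suffices that |x + 1| < ε/9.
Take δ = ε/9. If 0 < |x + 1| < δ then |(-9x - 8) − 1| = 9|x + 1| < 9·(ε/9) = ε.

δ = ε/9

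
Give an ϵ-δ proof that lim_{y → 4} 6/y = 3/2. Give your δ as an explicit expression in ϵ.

δ = min(2, (4/3)ϵ)

Let ϵ > 0 be given. We seek δ > 0 such that 0 < |y − 4| < δ implies |6/y − (3/2)| < ϵ.
|6/y − (3/2)| = 6·|4 − y|/(4·|y|) = 6|y − 4|/(4|y|).
Restrict δ ≤ 2. Then |y − 4| < 2 gives |y| > 2, so 4|y| > 8.
Then |6/y − (3/2)| < 6|y − 4|/8, which is < ϵ when |y − 4| < (4/3)ϵ.
Take δ = min(2, (4/3)ϵ). Then 0 < |y − 4| < δ gives both |y − 4| < 2 and |y − 4| < (4/3)ϵ, so |6/y − (3/2)| < ϵ.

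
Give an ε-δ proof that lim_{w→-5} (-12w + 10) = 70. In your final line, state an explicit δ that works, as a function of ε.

Fix ε > 0. We need δ > 0 so that 0 < |w + 5| < δ implies |(-12w + 10) − 70| < ε.
Since (-12w + 10) − 70 = -12(w + 5), we have |(-12w + 10) − 70| = 12|w + 5|.
Thus it suffices that |w + 5| < ε/12.
Take δ = ε/12. If 0 < |w + 5| < δ then |(-12w + 10) − 70| = 12|w + 5| < 12·(ε/12) = ε.

δ = ε/12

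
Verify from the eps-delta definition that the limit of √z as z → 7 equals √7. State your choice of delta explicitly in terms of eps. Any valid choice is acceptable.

Suppose eps > 0. We want delta > 0 such that 0 < |z − 7| < delta implies |√z − √7| < eps.
Rationalise: √z − √7 = (z − 7)/(√z + √7), so |√z − √7| = |z − 7|/(√z + √7).
Restrict delta ≤ 7 so that |z − 7| < 7 forces z > 0, and then √z + √7 > √7.
Hence |√z − √7| < |z − 7|/√7, which is < eps once |z − 7| < √7·eps.
Take delta = min(7, √7·eps). If 0 < |z − 7| < delta then z > 0 and |√z − √7| < |z − 7|/√7 < eps.

delta = min(7, √7·eps)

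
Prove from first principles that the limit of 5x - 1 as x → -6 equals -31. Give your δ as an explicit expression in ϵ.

δ = ϵ/5

Suppose ϵ > 0. We need δ > 0 so that 0 < |x + 6| < δ implies |(5x - 1) + 31| < ϵ.
Since (5x - 1) + 31 = 5(x + 6), we have |(5x - 1) + 31| = 5|x + 6|.
Thus it suffices that |x + 6| < ϵ/5.
Choosing δ = ϵ/5 gives |(5x - 1) + 31| = 5|x + 6| < ϵ whenever |x + 6| < δ.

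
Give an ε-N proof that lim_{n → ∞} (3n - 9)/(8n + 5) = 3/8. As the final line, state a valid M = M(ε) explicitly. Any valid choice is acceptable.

M = (87/64)/ε

Fix ε > 0. For n ≥ 1, |(3n - 9)/(8n + 5) − (3/8)| = |-87|/(8(8n + 5)) = 87/(8(8n + 5)).
Since 8n + 5 ≥ 8n for n ≥ 1, this is ≤ 87/(8·8n) = (87/64)/n.
So |(3n - 9)/(8n + 5) − (3/8)| < ε whenever n > (87/64)/ε.
Take M = (87/64)/ε. If n > M then |(3n - 9)/(8n + 5) − (3/8)| ≤ (87/64)/n < ε.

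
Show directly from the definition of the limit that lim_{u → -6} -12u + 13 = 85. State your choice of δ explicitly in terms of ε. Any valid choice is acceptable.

δ = ε/12

Suppose ε > 0. We need δ > 0 so that 0 < |u + 6| < δ implies |(-12u + 13) − 85| < ε.
Since (-12u + 13) − 85 = -12(u + 6), we have |(-12u + 13) − 85| = 12|u + 6|.
Thus it suffices that |u + 6| < ε/12.
Choosing δ = ε/12 gives |(-12u + 13) − 85| = 12|u + 6| < ε whenever |u + 6| < δ.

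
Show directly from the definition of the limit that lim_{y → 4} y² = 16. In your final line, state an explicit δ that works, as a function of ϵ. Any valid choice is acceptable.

δ = min(1, ϵ/9)

Let ϵ > 0. We seek δ > 0 with 0 < |y − 4| < δ ⇒ |y² − 16| < ϵ.
Factor: y² − 16 = (y − 4)(y + 4), so |y² − 16| = |y − 4|·|y + 4|.
Restrict δ ≤ 1. Then |y − 4| < 1 gives |y| < 5, so by the triangle inequality |y + 4| ≤ 5 + 4 = 9.
Hence |y² − 16| ≤ 9|y − 4|, which is < ϵ once |y − 4| < ϵ/9.
Take δ = min(1, ϵ/9). If 0 < |y − 4| < δ then both bounds hold and |y² − 16| ≤ 9|y − 4| < 9·(ϵ/9) = ϵ.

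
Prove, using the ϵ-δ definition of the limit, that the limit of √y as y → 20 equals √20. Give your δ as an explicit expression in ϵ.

Fix ϵ > 0. We want δ > 0 such that 0 < |y − 20| < δ implies |√y − √20| < ϵ.
Multiplying by the conjugate, |√y − √20| = |y − 20|/(√y + √20).
Restrict δ ≤ 20 so that |y − 20| < 20 forces y > 0, and then √y + √20 > √20.
Hence |√y − √20| < |y − 20|/√20, which is < ϵ once |y − 20| < √20·ϵ.
Take δ = min(20, √20·ϵ). If 0 < |y − 20| < δ then y > 0 and |√y − √20| < |y − 20|/√20 < ϵ.

δ = min(20, √20·ϵ)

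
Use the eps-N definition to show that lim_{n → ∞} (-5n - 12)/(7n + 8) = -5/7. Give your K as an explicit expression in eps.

K = (44/49)/eps

Suppose eps > 0. For n ≥ 1, |(-5n - 12)/(7n + 8) + 5/7| = |-44|/(7(7n + 8)) = 44/(7(7n + 8)).
Since 7n + 8 ≥ 7n for n ≥ 1, this is ≤ 44/(7·7n) = (44/49)/n.
So |(-5n - 12)/(7n + 8) + 5/7| < eps whenever n > (44/49)/eps.
Take K = (44/49)/eps. If n > K then |(-5n - 12)/(7n + 8) + 5/7| ≤ (44/49)/n < eps.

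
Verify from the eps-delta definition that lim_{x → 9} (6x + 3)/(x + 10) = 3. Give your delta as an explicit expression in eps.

delta = min(19/2, (19/6)eps)

Suppose eps > 0. We want delta > 0 with 0 < |x − 9| < delta ⇒ |(6x + 3)/(x + 10) − 3| < eps.
Combining over a common denominator, (6x + 3)/(x + 10) − 3 = [(6x + 3)·19 − 57·(x + 10)] / [19·(x + 10)] = 57(x − 9) / (19(x + 10)).
So |(6x + 3)/(x + 10) − 3| = 57|x − 9| / (19·|x + 10|).
Require delta ≤ 19/2, so |x + 10| ≥ |19| − |x − 9| > 19 − 19/2 = 19/2.
Hence |(6x + 3)/(x + 10) − 3| < 57|x − 9|/(19·(19/2)) = (6/19)|x − 9|, which is < eps once |x − 9| < (19/6)eps.
Take delta = min(19/2, (19/6)eps). Then 0 < |x − 9| < delta forces both bounds, so |(6x + 3)/(x + 10) − 3| < eps.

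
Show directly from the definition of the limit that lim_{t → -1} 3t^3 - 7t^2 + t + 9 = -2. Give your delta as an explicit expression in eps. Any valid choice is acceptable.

delta = min(1, eps/43)

Let eps > 0. We want delta > 0 such that 0 < |t + 1| < delta implies |(3t^3 - 7t^2 + t + 9) + 2| < eps.
(3t^3 - 7t^2 + t + 9) + 2 = 3t^3 - 7t^2 + t + 11 = (t + 1)(3t^2 - 10t + 11).
So |(3t^3 - 7t^2 + t + 9) + 2| = |t + 1|·|3t^2 - 10t + 11|.
Require delta ≤ 1. Then |t + 1| < 1 gives |t| < 2, and by the triangle inequality |3t^2 - 10t + 11| ≤ 3·2^2 + 10·2 + 11 = 43.
Hence |(3t^3 - 7t^2 + t + 9) + 2| ≤ 43|t + 1| < eps provided |t + 1| < eps/43.
Choosing delta = min(1, eps/43) ensures both conditions, hence |(3t^3 - 7t^2 + t + 9) + 2| < eps.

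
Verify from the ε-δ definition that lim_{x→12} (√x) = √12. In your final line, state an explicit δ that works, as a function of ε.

δ = min(12, √12·ε)

Let ε > 0 be given. We want δ > 0 such that 0 < |x − 12| < δ implies |√x − √12| < ε.
Rationalise: √x − √12 = (x − 12)/(√x + √12), so |√x − √12| = |x − 12|/(√x + √12).
Restrict δ ≤ 12 so that |x − 12| < 12 forces x > 0, and then √x + √12 > √12.
Hence |√x − √12| < |x − 12|/√12, which is < ε once |x − 12| < √12·ε.
Take δ = min(12, √12·ε). If 0 < |x − 12| < δ then x > 0 and |√x − √12| < |x − 12|/√12 < ε.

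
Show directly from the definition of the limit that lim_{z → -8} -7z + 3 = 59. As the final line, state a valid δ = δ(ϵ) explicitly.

δ = ϵ/7

Suppose ϵ > 0. We need δ > 0 so that 0 < |z + 8| < δ implies |(-7z + 3) − 59| < ϵ.
Since (-7z + 3) − 59 = -7(z + 8), we have |(-7z + 3) − 59| = 7|z + 8|.
So 7|z + 8| < ϵ exactly when |z + 8| < ϵ/7.
Choosing δ = ϵ/7 gives |(-7z + 3) − 59| = 7|z + 8| < ϵ whenever |z + 8| < δ.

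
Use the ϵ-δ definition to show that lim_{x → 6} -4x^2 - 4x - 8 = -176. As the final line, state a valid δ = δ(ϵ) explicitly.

Let ϵ > 0. We want δ > 0 such that 0 < |x − 6| < δ implies |(-4x^2 - 4x - 8) + 176| < ϵ.
(-4x^2 - 4x - 8) + 176 = -4x^2 - 4x + 168 = (x − 6)(-4x - 28).
So |(-4x^2 - 4x - 8) + 176| = |x − 6|·|-4x - 28|.
Require δ ≤ 1. Then |x − 6| < 1 gives |x| < 7, and by the triangle inequality |-4x - 28| ≤ 4·7 + 28 = 56.
Hence |(-4x^2 - 4x - 8) + 176| ≤ 56|x − 6| < ϵ provided |x − 6| < ϵ/56.
Choosing δ = min(1, ϵ/56) ensures both conditions, hence |(-4x^2 - 4x - 8) + 176| < ϵ.

δ = min(1, ϵ/56)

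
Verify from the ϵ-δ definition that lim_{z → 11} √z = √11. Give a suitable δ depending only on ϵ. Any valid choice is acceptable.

δ = min(11, √11·ϵ)

Let ϵ > 0. We want δ > 0 such that 0 < |z − 11| < δ implies |√z − √11| < ϵ.
Rationalise: √z − √11 = (z − 11)/(√z + √11), so |√z − √11| = |z − 11|/(√z + √11).
Restrict δ ≤ 11 so that |z − 11| < 11 forces z > 0, and then √z + √11 > √11.
Hence |√z − √11| < |z − 11|/√11, which is < ϵ once |z − 11| < √11·ϵ.
Take δ = min(11, √11·ϵ). If 0 < |z − 11| < δ then z > 0 and |√z − √11| < |z − 11|/√11 < ϵ.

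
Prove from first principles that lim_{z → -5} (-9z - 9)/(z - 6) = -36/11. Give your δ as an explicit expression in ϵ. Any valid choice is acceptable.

δ = min(11/2, (121/126)ϵ)

Let ϵ > 0 be given. We want δ > 0 with 0 < |z + 5| < δ ⇒ |(-9z - 9)/(z - 6) + 36/11| < ϵ.
Combining over a common denominator, (-9z - 9)/(z - 6) + 36/11 = [(-9z - 9)·(-11) − 36·(z - 6)] / [(-11)·(z - 6)] = 63(z + 5) / ((-11)(z - 6)).
So |(-9z - 9)/(z - 6) + 36/11| = 63|z + 5| / (11·|z − 6|).
Restrict δ ≤ 11/2. Then |z + 5| < 11/2 gives |z − 6| = |(z + 5) + (-11)| ≥ 11 − 11/2 = 11/2.
Hence |(-9z - 9)/(z - 6) + 36/11| < 63|z + 5|/(11·(11/2)) = (126/121)|z + 5|, which is < ϵ once |z + 5| < (121/126)ϵ.
Take δ = min(11/2, (121/126)ϵ). Then 0 < |z + 5| < δ forces both bounds, so |(-9z - 9)/(z - 6) + 36/11| < ϵ.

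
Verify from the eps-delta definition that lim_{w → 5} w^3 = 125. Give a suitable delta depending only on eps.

Suppose eps > 0. We seek delta > 0 with 0 < |w − 5| < delta ⇒ |w^3 − 125| < eps.
Factor: w^3 − 125 = (w − 5)(w^2 + 5w + 25), so |w^3 − 125| = |w − 5|·|w^2 + 5w + 25|.
Impose delta ≤ 1 so that |w| < 6; then |w^2 + 5w + 25| ≤ 91.
Hence |w^3 − 125| ≤ 91|w − 5|, which is < eps once |w − 5| < eps/91.
Take delta = min(1, eps/91). If 0 < |w − 5| < delta then both bounds hold and |w^3 − 125| ≤ 91|w − 5| < 91·(eps/91) = eps.

delta = min(1, eps/91)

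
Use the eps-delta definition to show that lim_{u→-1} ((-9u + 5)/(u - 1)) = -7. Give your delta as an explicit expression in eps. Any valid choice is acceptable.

Let eps > 0 be given. We want delta > 0 with 0 < |u + 1| < delta ⇒ |(-9u + 5)/(u - 1) + 7| < eps.
Combining over a common denominator, (-9u + 5)/(u - 1) + 7 = [(-9u + 5)·(-2) − 14·(u - 1)] / [(-2)·(u - 1)] = 4(u + 1) / ((-2)(u - 1)).
So |(-9u + 5)/(u - 1) + 7| = 4|u + 1| / (2·|u − 1|).
Restrict delta ≤ 1. Then |u + 1| < 1 gives |u − 1| = |(u + 1) + (-2)| ≥ 2 − 1 = 1.
Hence |(-9u + 5)/(u - 1) + 7| < 4|u + 1|/(2·1) = 2|u + 1|, which is < eps once |u + 1| < (1/2)eps.
Take delta = min(1, (1/2)eps). Then 0 < |u + 1| < delta forces both bounds, so |(-9u + 5)/(u - 1) + 7| < eps.

delta = min(1, (1/2)eps)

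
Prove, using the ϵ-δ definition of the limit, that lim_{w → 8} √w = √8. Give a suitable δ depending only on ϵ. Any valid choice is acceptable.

δ = min(8, √8·ϵ)

Fix ϵ > 0. We want δ > 0 such that 0 < |w − 8| < δ implies |√w − √8| < ϵ.
Rationalise: √w − √8 = (w − 8)/(√w + √8), so |√w − √8| = |w − 8|/(√w + √8).
Restrict δ ≤ 8 so that |w − 8| < 8 forces w > 0, and then √w + √8 > √8.
Hence |√w − √8| < |w − 8|/√8, which is < ϵ once |w − 8| < √8·ϵ.
Take δ = min(8, √8·ϵ). If 0 < |w − 8| < δ then w > 0 and |√w − √8| < |w − 8|/√8 < ϵ.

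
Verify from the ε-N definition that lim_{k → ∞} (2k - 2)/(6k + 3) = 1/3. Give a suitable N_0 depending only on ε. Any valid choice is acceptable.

Suppose ε > 0. For k ≥ 1, |(2k - 2)/(6k + 3) − (1/3)| = |-18|/(6(6k + 3)) = 18/(6(6k + 3)).
Since 6k + 3 ≥ 6k for k ≥ 1, this is ≤ 18/(6·6k) = (1/2)/k.
So |(2k - 2)/(6k + 3) − (1/3)| < ε whenever k > (1/2)/ε.
Take N_0 = (1/2)/ε. If k > N_0 then |(2k - 2)/(6k + 3) − (1/3)| ≤ (1/2)/k < ε.

N_0 = (1/2)/ε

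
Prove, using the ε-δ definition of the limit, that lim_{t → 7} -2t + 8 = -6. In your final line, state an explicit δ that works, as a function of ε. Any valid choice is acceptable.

δ = ε/2

Let ε > 0. We need δ > 0 so that 0 < |t − 7| < δ implies |(-2t + 8) + 6| < ε.
Since (-2t + 8) + 6 = -2(t − 7), we have |(-2t + 8) + 6| = 2|t − 7|.
So 2|t − 7| < ε exactly when |t − 7| < ε/2.
Choosing δ = ε/2 gives |(-2t + 8) + 6| = 2|t − 7| < ε whenever |t − 7| < δ.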